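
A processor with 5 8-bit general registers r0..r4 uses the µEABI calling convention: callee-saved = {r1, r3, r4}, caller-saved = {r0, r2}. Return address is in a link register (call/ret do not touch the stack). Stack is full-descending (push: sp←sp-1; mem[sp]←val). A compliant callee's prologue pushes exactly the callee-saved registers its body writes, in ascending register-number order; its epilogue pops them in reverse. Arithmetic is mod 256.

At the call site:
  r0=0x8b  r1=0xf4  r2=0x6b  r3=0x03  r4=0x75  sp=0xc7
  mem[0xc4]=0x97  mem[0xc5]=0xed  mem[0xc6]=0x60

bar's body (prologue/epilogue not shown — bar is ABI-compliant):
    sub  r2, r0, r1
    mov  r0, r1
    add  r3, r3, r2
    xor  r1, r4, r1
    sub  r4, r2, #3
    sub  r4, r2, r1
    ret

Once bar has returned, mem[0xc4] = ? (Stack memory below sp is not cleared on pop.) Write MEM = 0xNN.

prologue: push r1 -> mem[0xc6]=0xf4, sp=0xc6
prologue: push r3 -> mem[0xc5]=0x03, sp=0xc5
prologue: push r4 -> mem[0xc4]=0x75, sp=0xc4
body[0] sub  r2, r0, r1 -> r2=0x97
body[1] mov  r0, r1 -> r0=0xf4
body[2] add  r3, r3, r2 -> r3=0x9a
body[3] xor  r1, r4, r1 -> r1=0x81
body[4] sub  r4, r2, #3 -> r4=0x94
body[5] sub  r4, r2, r1 -> r4=0x16
epilogue: pop r4=0x75, sp=0xc5
epilogue: pop r3=0x03, sp=0xc6
epilogue: pop r1=0xf4, sp=0xc7
prologue pushed ['r1', 'r3', 'r4'] at ['0xc6', '0xc5', '0xc4']

MEM = 0x75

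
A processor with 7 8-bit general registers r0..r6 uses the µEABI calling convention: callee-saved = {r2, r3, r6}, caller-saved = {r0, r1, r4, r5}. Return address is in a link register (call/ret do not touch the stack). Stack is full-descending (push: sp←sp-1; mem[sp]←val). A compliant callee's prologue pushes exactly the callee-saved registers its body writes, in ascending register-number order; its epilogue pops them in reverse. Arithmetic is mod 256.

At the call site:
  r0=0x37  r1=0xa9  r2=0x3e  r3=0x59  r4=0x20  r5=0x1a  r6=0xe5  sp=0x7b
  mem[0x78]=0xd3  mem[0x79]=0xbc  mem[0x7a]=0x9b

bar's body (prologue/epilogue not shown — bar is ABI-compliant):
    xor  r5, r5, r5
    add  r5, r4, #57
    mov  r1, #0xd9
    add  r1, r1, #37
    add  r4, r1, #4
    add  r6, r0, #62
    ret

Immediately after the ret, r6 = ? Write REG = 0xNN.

prologue: push r6 -> mem[0x7a]=0xe5, sp=0x7a
body[0] xor  r5, r5, r5 -> r5=0x00
body[1] add  r5, r4, #57 -> r5=0x59
body[2] mov  r1, #0xd9 -> r1=0xd9
body[3] add  r1, r1, #37 -> r1=0xfe
body[4] add  r4, r1, #4 -> r4=0x02
body[5] add  r6, r0, #62 -> r6=0x75
epilogue: pop r6=0xe5, sp=0x7b
r6 is callee-saved -> restored

REG = 0xe5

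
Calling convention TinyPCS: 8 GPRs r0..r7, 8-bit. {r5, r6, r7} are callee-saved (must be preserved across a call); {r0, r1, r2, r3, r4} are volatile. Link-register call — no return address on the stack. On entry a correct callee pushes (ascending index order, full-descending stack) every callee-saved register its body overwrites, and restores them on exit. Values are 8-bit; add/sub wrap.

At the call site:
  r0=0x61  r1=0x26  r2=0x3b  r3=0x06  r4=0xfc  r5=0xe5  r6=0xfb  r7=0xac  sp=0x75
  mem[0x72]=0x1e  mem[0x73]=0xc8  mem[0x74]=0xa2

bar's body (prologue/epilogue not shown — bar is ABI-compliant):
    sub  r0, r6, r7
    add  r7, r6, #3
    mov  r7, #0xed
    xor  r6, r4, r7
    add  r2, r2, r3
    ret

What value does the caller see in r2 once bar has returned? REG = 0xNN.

prologue: push r6 → mem[0x74]=0xfb, sp=0x74
prologue: push r7 → mem[0x73]=0xac, sp=0x73
body[0] sub  r0, r6, r7 → r0=0x4f
body[1] add  r7, r6, #3 → r7=0xfe
body[2] mov  r7, #0xed → r7=0xed
body[3] xor  r6, r4, r7 → r6=0x11
body[4] add  r2, r2, r3 → r2=0x41
epilogue: pop r7=0xac, sp=0x74
epilogue: pop r6=0xfb, sp=0x75
r2 is caller-saved → body value

REG = 0x41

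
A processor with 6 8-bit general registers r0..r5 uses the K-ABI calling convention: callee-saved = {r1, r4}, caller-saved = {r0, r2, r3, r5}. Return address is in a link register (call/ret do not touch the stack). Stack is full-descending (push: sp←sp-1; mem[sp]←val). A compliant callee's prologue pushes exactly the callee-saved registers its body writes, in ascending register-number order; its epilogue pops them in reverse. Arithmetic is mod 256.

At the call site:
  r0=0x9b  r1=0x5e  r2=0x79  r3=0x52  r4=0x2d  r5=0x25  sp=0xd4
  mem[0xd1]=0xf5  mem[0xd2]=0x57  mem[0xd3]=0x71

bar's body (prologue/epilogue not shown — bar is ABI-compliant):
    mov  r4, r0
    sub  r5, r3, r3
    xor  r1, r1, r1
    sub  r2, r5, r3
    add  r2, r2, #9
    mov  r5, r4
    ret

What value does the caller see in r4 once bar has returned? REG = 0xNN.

REG = 0x2d

prologue: push r1 -> mem[0xd3]=0x5e, sp=0xd3
prologue: push r4 -> mem[0xd2]=0x2d, sp=0xd2
body[0] mov  r4, r0 -> r4=0x9b
body[1] sub  r5, r3, r3 -> r5=0x00
body[2] xor  r1, r1, r1 -> r1=0x00
body[3] sub  r2, r5, r3 -> r2=0xae
body[4] add  r2, r2, #9 -> r2=0xb7
body[5] mov  r5, r4 -> r5=0x9b
epilogue: pop r4=0x2d, sp=0xd3
epilogue: pop r1=0x5e, sp=0xd4
r4 is callee-saved -> restored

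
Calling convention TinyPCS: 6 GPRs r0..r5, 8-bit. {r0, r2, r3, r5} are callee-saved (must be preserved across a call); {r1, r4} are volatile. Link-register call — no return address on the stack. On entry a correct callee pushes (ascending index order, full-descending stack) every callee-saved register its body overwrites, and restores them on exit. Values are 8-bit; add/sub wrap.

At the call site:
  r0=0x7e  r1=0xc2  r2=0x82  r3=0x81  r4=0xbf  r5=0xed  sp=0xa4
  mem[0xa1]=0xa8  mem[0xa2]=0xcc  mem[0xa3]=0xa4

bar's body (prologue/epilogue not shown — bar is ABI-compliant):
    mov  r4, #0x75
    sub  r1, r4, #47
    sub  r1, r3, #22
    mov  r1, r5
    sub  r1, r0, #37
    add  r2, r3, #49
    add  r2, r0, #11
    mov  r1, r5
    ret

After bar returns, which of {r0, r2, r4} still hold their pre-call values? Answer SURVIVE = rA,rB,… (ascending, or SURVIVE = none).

prologue: push r2 → mem[0xa3]=0x82, sp=0xa3
body[0] mov  r4, #0x75 → r4=0x75
body[1] sub  r1, r4, #47 → r1=0x46
body[2] sub  r1, r3, #22 → r1=0x6b
body[3] mov  r1, r5 → r1=0xed
body[4] sub  r1, r0, #37 → r1=0x59
body[5] add  r2, r3, #49 → r2=0xb2
body[6] add  r2, r0, #11 → r2=0x89
body[7] mov  r1, r5 → r1=0xed
epilogue: pop r2=0x82, sp=0xa4
r0: callee-saved, written=False
r2: callee-saved, written=True
r4: caller-saved, written=True

SURVIVE = r0,r2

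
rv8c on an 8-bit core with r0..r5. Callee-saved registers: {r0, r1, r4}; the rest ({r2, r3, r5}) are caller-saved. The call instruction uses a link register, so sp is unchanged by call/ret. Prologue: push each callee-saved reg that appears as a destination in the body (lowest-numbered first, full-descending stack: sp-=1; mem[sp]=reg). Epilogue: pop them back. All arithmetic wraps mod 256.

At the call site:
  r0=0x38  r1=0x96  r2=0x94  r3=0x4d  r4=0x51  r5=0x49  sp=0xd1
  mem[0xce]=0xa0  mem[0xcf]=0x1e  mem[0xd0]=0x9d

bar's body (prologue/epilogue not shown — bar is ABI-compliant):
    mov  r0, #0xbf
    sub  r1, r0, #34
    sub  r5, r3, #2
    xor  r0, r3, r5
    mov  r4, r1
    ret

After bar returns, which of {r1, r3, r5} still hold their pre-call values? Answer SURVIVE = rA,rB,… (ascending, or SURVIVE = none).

SURVIVE = r1,r3

prologue: push r0 -> mem[0xd0]=0x38, sp=0xd0
prologue: push r1 -> mem[0xcf]=0x96, sp=0xcf
prologue: push r4 -> mem[0xce]=0x51, sp=0xce
body[0] mov  r0, #0xbf -> r0=0xbf
body[1] sub  r1, r0, #34 -> r1=0x9d
body[2] sub  r5, r3, #2 -> r5=0x4b
body[3] xor  r0, r3, r5 -> r0=0x06
body[4] mov  r4, r1 -> r4=0x9d
epilogue: pop r4=0x51, sp=0xcf
epilogue: pop r1=0x96, sp=0xd0
epilogue: pop r0=0x38, sp=0xd1
r1: callee-saved, written=True
r3: caller-saved, written=False
r5: caller-saved, written=True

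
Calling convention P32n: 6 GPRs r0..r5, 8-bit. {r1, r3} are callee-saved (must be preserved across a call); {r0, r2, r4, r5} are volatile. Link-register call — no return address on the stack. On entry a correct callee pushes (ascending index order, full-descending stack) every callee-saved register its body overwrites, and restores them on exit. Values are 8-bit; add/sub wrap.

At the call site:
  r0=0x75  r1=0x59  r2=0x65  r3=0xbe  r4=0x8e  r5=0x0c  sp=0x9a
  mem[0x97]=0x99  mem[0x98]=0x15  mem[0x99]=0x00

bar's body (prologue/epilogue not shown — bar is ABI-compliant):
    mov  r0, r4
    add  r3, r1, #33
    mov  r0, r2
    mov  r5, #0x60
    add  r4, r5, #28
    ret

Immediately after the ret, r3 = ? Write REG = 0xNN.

REG = 0xbe

prologue: push r3 -> mem[0x99]=0xbe, sp=0x99
body[0] mov  r0, r4 -> r0=0x8e
body[1] add  r3, r1, #33 -> r3=0x7a
body[2] mov  r0, r2 -> r0=0x65
body[3] mov  r5, #0x60 -> r5=0x60
body[4] add  r4, r5, #28 -> r4=0x7c
epilogue: pop r3=0xbe, sp=0x9a
r3 is callee-saved -> restored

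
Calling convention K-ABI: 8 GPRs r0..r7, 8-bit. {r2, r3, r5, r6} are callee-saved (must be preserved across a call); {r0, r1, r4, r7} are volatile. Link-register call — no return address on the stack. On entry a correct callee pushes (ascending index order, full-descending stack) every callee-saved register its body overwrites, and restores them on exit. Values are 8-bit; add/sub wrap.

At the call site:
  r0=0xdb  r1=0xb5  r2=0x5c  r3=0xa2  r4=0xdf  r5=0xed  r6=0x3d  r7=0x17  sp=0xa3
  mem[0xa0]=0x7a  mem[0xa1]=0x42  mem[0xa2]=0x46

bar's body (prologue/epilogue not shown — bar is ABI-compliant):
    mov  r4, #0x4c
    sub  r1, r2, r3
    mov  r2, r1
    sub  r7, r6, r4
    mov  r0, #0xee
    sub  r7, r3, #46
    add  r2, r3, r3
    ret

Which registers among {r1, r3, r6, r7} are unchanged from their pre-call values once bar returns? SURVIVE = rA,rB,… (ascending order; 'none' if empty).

SURVIVE = r3,r6

prologue: push r2 → mem[0xa2]=0x5c, sp=0xa2
body[0] mov  r4, #0x4c → r4=0x4c
body[1] sub  r1, r2, r3 → r1=0xba
body[2] mov  r2, r1 → r2=0xba
body[3] sub  r7, r6, r4 → r7=0xf1
body[4] mov  r0, #0xee → r0=0xee
body[5] sub  r7, r3, #46 → r7=0x74
body[6] add  r2, r3, r3 → r2=0x44
epilogue: pop r2=0x5c, sp=0xa3
r1: caller-saved, written=True
r3: callee-saved, written=False
r6: callee-saved, written=False
r7: caller-saved, written=True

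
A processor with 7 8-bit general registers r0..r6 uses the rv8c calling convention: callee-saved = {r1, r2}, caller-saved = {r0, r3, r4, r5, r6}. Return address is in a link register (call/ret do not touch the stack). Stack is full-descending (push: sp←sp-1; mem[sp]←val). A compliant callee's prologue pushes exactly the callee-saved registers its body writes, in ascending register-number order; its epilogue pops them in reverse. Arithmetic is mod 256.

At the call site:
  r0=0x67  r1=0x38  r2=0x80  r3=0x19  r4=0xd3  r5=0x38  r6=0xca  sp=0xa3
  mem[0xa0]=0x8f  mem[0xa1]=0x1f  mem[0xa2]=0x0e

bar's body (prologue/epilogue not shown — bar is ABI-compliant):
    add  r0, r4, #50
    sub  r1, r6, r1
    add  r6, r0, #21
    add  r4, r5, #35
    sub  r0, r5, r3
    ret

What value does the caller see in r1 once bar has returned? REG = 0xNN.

REG = 0x38

prologue: push r1 → mem[0xa2]=0x38, sp=0xa2
body[0] add  r0, r4, #50 → r0=0x05
body[1] sub  r1, r6, r1 → r1=0x92
body[2] add  r6, r0, #21 → r6=0x1a
body[3] add  r4, r5, #35 → r4=0x5b
body[4] sub  r0, r5, r3 → r0=0x1f
epilogue: pop r1=0x38, sp=0xa3
r1 is callee-saved → restored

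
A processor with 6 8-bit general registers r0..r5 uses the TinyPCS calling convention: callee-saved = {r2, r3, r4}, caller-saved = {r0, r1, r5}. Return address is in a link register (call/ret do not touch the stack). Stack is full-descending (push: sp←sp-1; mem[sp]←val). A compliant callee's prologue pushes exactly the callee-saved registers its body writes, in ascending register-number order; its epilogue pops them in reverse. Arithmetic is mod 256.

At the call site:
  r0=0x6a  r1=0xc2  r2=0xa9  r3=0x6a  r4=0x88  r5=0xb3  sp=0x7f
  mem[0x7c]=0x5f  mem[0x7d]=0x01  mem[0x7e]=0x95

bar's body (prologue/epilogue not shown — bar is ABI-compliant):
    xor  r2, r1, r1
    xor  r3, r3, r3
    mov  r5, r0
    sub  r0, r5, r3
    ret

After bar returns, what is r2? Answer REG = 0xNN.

REG = 0xa9

prologue: push r2 -> mem[0x7e]=0xa9, sp=0x7e
prologue: push r3 -> mem[0x7d]=0x6a, sp=0x7d
body[0] xor  r2, r1, r1 -> r2=0x00
body[1] xor  r3, r3, r3 -> r3=0x00
body[2] mov  r5, r0 -> r5=0x6a
body[3] sub  r0, r5, r3 -> r0=0x6a
epilogue: pop r3=0x6a, sp=0x7e
epilogue: pop r2=0xa9, sp=0x7f
r2 is callee-saved -> restored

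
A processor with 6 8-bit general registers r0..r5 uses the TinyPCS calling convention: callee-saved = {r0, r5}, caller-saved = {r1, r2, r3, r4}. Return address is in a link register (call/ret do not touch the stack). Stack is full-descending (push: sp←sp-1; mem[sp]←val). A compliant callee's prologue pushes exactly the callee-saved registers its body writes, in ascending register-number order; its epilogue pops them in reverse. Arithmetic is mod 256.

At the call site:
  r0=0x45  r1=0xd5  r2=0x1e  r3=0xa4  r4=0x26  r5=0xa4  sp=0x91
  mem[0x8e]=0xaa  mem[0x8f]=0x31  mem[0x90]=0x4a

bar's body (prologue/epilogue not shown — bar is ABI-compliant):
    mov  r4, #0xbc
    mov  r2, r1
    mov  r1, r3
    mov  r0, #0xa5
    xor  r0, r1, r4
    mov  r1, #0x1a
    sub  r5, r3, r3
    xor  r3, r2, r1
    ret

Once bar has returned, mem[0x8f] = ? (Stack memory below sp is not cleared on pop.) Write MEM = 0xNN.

prologue: push r0 → mem[0x90]=0x45, sp=0x90
prologue: push r5 → mem[0x8f]=0xa4, sp=0x8f
body[0] mov  r4, #0xbc → r4=0xbc
body[1] mov  r2, r1 → r2=0xd5
body[2] mov  r1, r3 → r1=0xa4
body[3] mov  r0, #0xa5 → r0=0xa5
body[4] xor  r0, r1, r4 → r0=0x18
body[5] mov  r1, #0x1a → r1=0x1a
body[6] sub  r5, r3, r3 → r5=0x00
body[7] xor  r3, r2, r1 → r3=0xcf
epilogue: pop r5=0xa4, sp=0x90
epilogue: pop r0=0x45, sp=0x91
prologue pushed ['r0', 'r5'] at ['0x90', '0x8f']

MEM = 0xa4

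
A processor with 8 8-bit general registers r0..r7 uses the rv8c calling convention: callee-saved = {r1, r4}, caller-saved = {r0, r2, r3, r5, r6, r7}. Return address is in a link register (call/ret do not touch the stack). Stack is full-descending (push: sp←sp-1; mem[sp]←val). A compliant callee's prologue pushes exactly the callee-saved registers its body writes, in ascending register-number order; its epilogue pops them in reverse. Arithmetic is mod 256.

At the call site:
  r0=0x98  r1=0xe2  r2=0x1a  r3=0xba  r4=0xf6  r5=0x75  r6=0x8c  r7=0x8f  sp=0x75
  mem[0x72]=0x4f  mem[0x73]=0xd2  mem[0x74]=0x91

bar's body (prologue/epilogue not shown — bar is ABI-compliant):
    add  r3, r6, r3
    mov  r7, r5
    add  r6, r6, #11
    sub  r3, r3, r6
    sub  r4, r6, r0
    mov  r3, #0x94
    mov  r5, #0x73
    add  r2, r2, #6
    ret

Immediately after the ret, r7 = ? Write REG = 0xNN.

REG = 0x75

prologue: push r4 → mem[0x74]=0xf6, sp=0x74
body[0] add  r3, r6, r3 → r3=0x46
body[1] mov  r7, r5 → r7=0x75
body[2] add  r6, r6, #11 → r6=0x97
body[3] sub  r3, r3, r6 → r3=0xaf
body[4] sub  r4, r6, r0 → r4=0xff
body[5] mov  r3, #0x94 → r3=0x94
body[6] mov  r5, #0x73 → r5=0x73
body[7] add  r2, r2, #6 → r2=0x20
epilogue: pop r4=0xf6, sp=0x75
r7 is caller-saved → body value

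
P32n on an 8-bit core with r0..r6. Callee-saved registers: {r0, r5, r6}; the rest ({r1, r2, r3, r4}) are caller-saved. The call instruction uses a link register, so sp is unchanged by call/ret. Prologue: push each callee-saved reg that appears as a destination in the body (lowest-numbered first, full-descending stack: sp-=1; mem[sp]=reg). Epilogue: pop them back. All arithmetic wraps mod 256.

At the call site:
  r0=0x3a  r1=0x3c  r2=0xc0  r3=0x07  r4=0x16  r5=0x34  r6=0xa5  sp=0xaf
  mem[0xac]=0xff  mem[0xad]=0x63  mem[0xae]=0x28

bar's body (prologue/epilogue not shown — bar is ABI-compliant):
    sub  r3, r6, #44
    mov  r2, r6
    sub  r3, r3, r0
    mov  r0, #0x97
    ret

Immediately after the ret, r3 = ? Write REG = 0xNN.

REG = 0x3f

prologue: push r0 → mem[0xae]=0x3a, sp=0xae
body[0] sub  r3, r6, #44 → r3=0x79
body[1] mov  r2, r6 → r2=0xa5
body[2] sub  r3, r3, r0 → r3=0x3f
body[3] mov  r0, #0x97 → r0=0x97
epilogue: pop r0=0x3a, sp=0xaf
r3 is caller-saved → body value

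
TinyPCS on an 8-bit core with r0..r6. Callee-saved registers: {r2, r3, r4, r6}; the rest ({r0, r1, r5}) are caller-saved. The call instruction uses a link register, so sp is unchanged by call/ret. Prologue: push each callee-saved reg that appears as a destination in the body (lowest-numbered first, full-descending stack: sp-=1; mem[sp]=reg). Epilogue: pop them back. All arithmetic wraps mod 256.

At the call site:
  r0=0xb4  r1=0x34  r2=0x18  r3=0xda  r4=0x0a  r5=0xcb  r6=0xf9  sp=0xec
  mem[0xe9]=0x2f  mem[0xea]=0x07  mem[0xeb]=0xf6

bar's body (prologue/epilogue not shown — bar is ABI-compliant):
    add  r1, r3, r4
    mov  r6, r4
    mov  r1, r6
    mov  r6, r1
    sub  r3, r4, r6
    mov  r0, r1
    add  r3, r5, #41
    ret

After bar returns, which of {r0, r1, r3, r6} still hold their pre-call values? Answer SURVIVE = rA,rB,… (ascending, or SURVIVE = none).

prologue: push r3 -> mem[0xeb]=0xda, sp=0xeb
prologue: push r6 -> mem[0xea]=0xf9, sp=0xea
body[0] add  r1, r3, r4 -> r1=0xe4
body[1] mov  r6, r4 -> r6=0x0a
body[2] mov  r1, r6 -> r1=0x0a
body[3] mov  r6, r1 -> r6=0x0a
body[4] sub  r3, r4, r6 -> r3=0x00
body[5] mov  r0, r1 -> r0=0x0a
body[6] add  r3, r5, #41 -> r3=0xf4
epilogue: pop r6=0xf9, sp=0xeb
epilogue: pop r3=0xda, sp=0xec
r0: caller-saved, written=True
r1: caller-saved, written=True
r3: callee-saved, written=True
r6: callee-saved, written=True

SURVIVE = r3,r6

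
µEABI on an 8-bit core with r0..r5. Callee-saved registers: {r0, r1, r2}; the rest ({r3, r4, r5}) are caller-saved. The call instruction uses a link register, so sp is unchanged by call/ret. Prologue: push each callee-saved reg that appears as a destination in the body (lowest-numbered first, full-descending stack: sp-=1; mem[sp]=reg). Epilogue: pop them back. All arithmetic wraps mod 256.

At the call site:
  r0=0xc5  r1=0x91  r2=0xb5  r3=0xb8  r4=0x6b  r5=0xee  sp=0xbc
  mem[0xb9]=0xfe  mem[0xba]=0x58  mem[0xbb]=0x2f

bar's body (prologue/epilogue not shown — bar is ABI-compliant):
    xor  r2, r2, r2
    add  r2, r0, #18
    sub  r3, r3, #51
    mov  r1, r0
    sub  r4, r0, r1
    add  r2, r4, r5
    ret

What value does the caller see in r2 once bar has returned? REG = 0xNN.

prologue: push r1 → mem[0xbb]=0x91, sp=0xbb
prologue: push r2 → mem[0xba]=0xb5, sp=0xba
body[0] xor  r2, r2, r2 → r2=0x00
body[1] add  r2, r0, #18 → r2=0xd7
body[2] sub  r3, r3, #51 → r3=0x85
body[3] mov  r1, r0 → r1=0xc5
body[4] sub  r4, r0, r1 → r4=0x00
body[5] add  r2, r4, r5 → r2=0xee
epilogue: pop r2=0xb5, sp=0xbb
epilogue: pop r1=0x91, sp=0xbc
r2 is callee-saved → restored

REG = 0xb5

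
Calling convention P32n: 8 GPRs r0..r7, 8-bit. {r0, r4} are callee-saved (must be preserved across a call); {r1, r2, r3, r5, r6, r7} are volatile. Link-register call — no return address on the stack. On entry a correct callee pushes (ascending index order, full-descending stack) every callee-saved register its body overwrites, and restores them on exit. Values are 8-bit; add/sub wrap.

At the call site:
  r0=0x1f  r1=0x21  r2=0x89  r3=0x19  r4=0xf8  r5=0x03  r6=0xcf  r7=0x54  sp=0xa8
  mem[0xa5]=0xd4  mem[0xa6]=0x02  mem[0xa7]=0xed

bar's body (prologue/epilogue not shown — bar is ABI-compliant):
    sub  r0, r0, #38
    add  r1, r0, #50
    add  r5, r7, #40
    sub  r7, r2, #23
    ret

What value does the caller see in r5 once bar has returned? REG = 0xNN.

REG = 0x7c

prologue: push r0 → mem[0xa7]=0x1f, sp=0xa7
body[0] sub  r0, r0, #38 → r0=0xf9
body[1] add  r1, r0, #50 → r1=0x2b
body[2] add  r5, r7, #40 → r5=0x7c
body[3] sub  r7, r2, #23 → r7=0x72
epilogue: pop r0=0x1f, sp=0xa8
r5 is caller-saved → body value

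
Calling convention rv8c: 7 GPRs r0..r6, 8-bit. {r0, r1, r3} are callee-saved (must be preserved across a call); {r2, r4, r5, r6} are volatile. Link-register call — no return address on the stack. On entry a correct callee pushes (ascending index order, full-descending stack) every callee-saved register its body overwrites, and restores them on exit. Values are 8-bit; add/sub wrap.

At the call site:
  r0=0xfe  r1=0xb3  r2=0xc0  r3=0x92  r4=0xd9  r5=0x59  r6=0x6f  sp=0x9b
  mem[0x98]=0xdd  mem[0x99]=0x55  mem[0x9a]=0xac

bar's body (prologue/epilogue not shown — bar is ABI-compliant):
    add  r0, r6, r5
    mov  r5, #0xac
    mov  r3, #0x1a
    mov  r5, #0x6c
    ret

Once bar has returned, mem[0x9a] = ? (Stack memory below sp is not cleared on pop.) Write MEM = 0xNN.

prologue: push r0 -> mem[0x9a]=0xfe, sp=0x9a
prologue: push r3 -> mem[0x99]=0x92, sp=0x99
body[0] add  r0, r6, r5 -> r0=0xc8
body[1] mov  r5, #0xac -> r5=0xac
body[2] mov  r3, #0x1a -> r3=0x1a
body[3] mov  r5, #0x6c -> r5=0x6c
epilogue: pop r3=0x92, sp=0x9a
epilogue: pop r0=0xfe, sp=0x9b
prologue pushed ['r0', 'r3'] at ['0x9a', '0x99']

MEM = 0xfe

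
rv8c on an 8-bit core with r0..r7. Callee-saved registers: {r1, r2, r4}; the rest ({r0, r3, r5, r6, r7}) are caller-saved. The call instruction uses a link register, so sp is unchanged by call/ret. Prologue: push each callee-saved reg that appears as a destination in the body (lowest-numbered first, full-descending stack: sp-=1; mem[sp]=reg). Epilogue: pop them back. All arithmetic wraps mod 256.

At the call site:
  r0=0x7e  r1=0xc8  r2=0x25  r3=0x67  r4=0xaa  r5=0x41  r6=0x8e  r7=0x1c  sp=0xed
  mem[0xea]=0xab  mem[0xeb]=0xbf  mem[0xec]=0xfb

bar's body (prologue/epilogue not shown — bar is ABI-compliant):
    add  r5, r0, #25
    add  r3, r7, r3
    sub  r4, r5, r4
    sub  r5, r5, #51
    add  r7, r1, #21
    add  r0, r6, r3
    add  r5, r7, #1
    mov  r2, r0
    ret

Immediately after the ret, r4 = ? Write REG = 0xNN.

prologue: push r2 → mem[0xec]=0x25, sp=0xec
prologue: push r4 → mem[0xeb]=0xaa, sp=0xeb
body[0] add  r5, r0, #25 → r5=0x97
body[1] add  r3, r7, r3 → r3=0x83
body[2] sub  r4, r5, r4 → r4=0xed
body[3] sub  r5, r5, #51 → r5=0x64
body[4] add  r7, r1, #21 → r7=0xdd
body[5] add  r0, r6, r3 → r0=0x11
body[6] add  r5, r7, #1 → r5=0xde
body[7] mov  r2, r0 → r2=0x11
epilogue: pop r4=0xaa, sp=0xec
epilogue: pop r2=0x25, sp=0xed
r4 is callee-saved → restored

REG = 0xaa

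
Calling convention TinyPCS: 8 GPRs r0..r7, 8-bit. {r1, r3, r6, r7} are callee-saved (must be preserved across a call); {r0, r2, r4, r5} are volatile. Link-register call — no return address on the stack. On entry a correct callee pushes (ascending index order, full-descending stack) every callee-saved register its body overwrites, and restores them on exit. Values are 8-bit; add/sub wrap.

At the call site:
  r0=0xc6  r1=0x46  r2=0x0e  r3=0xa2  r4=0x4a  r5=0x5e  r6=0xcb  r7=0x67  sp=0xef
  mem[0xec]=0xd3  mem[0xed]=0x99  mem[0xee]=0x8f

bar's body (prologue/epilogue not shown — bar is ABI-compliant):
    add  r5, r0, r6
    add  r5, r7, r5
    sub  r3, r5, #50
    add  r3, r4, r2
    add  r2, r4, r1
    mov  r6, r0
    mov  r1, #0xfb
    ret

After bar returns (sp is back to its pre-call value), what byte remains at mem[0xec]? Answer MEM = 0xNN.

MEM = 0xcb

prologue: push r1 → mem[0xee]=0x46, sp=0xee
prologue: push r3 → mem[0xed]=0xa2, sp=0xed
prologue: push r6 → mem[0xec]=0xcb, sp=0xec
body[0] add  r5, r0, r6 → r5=0x91
body[1] add  r5, r7, r5 → r5=0xf8
body[2] sub  r3, r5, #50 → r3=0xc6
body[3] add  r3, r4, r2 → r3=0x58
body[4] add  r2, r4, r1 → r2=0x90
body[5] mov  r6, r0 → r6=0xc6
body[6] mov  r1, #0xfb → r1=0xfb
epilogue: pop r6=0xcb, sp=0xed
epilogue: pop r3=0xa2, sp=0xee
epilogue: pop r1=0x46, sp=0xef
prologue pushed ['r1', 'r3', 'r6'] at ['0xee', '0xed', '0xec']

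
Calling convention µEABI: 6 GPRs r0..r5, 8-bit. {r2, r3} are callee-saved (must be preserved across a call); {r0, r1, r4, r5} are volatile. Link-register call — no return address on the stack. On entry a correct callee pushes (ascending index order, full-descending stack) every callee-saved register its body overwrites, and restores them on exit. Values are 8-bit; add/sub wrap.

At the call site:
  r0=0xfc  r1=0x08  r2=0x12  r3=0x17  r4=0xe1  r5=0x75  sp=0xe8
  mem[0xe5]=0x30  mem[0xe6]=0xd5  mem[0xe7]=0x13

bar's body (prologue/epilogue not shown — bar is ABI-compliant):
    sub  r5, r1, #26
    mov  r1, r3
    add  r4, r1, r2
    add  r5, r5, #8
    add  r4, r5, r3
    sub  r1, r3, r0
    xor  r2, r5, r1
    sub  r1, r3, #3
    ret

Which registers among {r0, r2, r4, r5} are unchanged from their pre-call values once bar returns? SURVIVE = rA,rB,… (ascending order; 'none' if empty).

prologue: push r2 → mem[0xe7]=0x12, sp=0xe7
body[0] sub  r5, r1, #26 → r5=0xee
body[1] mov  r1, r3 → r1=0x17
body[2] add  r4, r1, r2 → r4=0x29
body[3] add  r5, r5, #8 → r5=0xf6
body[4] add  r4, r5, r3 → r4=0x0d
body[5] sub  r1, r3, r0 → r1=0x1b
body[6] xor  r2, r5, r1 → r2=0xed
body[7] sub  r1, r3, #3 → r1=0x14
epilogue: pop r2=0x12, sp=0xe8
r0: caller-saved, written=False
r2: callee-saved, written=True
r4: caller-saved, written=True
r5: caller-saved, written=True

SURVIVE = r0,r2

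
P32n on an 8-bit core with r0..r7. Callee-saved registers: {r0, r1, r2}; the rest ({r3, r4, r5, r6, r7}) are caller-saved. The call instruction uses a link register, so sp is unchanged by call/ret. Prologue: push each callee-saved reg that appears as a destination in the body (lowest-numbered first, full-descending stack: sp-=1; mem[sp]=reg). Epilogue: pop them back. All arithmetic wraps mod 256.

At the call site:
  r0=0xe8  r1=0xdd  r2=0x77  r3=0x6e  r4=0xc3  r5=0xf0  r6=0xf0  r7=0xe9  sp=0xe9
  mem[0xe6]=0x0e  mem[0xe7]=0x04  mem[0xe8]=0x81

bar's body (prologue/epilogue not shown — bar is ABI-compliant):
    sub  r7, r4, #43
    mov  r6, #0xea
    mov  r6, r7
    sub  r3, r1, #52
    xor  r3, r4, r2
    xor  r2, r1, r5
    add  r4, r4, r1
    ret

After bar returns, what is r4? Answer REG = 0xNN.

REG = 0xa0

prologue: push r2 -> mem[0xe8]=0x77, sp=0xe8
body[0] sub  r7, r4, #43 -> r7=0x98
body[1] mov  r6, #0xea -> r6=0xea
body[2] mov  r6, r7 -> r6=0x98
body[3] sub  r3, r1, #52 -> r3=0xa9
body[4] xor  r3, r4, r2 -> r3=0xb4
body[5] xor  r2, r1, r5 -> r2=0x2d
body[6] add  r4, r4, r1 -> r4=0xa0
epilogue: pop r2=0x77, sp=0xe9
r4 is caller-saved -> body value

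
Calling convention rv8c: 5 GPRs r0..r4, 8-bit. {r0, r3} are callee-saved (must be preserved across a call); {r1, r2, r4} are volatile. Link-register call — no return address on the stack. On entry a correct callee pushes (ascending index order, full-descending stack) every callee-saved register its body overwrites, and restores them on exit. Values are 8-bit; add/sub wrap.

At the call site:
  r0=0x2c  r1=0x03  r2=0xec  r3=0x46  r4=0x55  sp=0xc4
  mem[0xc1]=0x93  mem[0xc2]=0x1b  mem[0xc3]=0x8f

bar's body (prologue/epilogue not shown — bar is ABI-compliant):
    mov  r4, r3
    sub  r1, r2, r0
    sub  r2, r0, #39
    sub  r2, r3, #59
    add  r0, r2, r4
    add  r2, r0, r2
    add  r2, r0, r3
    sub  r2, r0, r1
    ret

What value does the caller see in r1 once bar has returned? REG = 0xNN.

prologue: push r0 → mem[0xc3]=0x2c, sp=0xc3
body[0] mov  r4, r3 → r4=0x46
body[1] sub  r1, r2, r0 → r1=0xc0
body[2] sub  r2, r0, #39 → r2=0x05
body[3] sub  r2, r3, #59 → r2=0x0b
body[4] add  r0, r2, r4 → r0=0x51
body[5] add  r2, r0, r2 → r2=0x5c
body[6] add  r2, r0, r3 → r2=0x97
body[7] sub  r2, r0, r1 → r2=0x91
epilogue: pop r0=0x2c, sp=0xc4
r1 is caller-saved → body value

REG = 0xc0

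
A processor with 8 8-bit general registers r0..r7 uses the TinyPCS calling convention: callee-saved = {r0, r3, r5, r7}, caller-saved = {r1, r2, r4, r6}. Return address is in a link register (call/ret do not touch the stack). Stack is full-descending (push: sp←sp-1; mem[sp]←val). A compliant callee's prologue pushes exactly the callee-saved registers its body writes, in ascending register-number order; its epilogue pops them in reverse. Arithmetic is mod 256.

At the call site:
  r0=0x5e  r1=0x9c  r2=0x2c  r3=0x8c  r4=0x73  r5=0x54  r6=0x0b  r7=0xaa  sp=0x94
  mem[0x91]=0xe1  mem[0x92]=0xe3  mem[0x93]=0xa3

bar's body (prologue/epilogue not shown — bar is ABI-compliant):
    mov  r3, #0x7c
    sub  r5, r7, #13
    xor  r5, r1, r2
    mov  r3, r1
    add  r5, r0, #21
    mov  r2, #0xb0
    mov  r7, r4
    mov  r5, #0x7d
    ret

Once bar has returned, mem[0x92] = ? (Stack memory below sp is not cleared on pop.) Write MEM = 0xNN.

prologue: push r3 -> mem[0x93]=0x8c, sp=0x93
prologue: push r5 -> mem[0x92]=0x54, sp=0x92
prologue: push r7 -> mem[0x91]=0xaa, sp=0x91
body[0] mov  r3, #0x7c -> r3=0x7c
body[1] sub  r5, r7, #13 -> r5=0x9d
body[2] xor  r5, r1, r2 -> r5=0xb0
body[3] mov  r3, r1 -> r3=0x9c
body[4] add  r5, r0, #21 -> r5=0x73
body[5] mov  r2, #0xb0 -> r2=0xb0
body[6] mov  r7, r4 -> r7=0x73
body[7] mov  r5, #0x7d -> r5=0x7d
epilogue: pop r7=0xaa, sp=0x92
epilogue: pop r5=0x54, sp=0x93
epilogue: pop r3=0x8c, sp=0x94
prologue pushed ['r3', 'r5', 'r7'] at ['0x93', '0x92', '0x91']

MEM = 0x54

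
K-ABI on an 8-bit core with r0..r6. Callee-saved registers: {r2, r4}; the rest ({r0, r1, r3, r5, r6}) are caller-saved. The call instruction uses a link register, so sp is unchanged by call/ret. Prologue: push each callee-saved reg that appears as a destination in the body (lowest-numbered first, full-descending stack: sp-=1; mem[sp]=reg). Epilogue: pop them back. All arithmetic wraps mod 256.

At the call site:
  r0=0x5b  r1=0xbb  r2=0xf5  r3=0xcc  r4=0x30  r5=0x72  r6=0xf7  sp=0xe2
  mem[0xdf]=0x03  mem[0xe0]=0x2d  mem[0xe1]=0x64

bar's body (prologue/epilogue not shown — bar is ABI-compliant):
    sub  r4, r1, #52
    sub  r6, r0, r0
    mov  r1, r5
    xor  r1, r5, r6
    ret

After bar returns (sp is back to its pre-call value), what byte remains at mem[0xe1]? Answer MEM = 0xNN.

MEM = 0x30

prologue: push r4 → mem[0xe1]=0x30, sp=0xe1
body[0] sub  r4, r1, #52 → r4=0x87
body[1] sub  r6, r0, r0 → r6=0x00
body[2] mov  r1, r5 → r1=0x72
body[3] xor  r1, r5, r6 → r1=0x72
epilogue: pop r4=0x30, sp=0xe2
prologue pushed ['r4'] at ['0xe1']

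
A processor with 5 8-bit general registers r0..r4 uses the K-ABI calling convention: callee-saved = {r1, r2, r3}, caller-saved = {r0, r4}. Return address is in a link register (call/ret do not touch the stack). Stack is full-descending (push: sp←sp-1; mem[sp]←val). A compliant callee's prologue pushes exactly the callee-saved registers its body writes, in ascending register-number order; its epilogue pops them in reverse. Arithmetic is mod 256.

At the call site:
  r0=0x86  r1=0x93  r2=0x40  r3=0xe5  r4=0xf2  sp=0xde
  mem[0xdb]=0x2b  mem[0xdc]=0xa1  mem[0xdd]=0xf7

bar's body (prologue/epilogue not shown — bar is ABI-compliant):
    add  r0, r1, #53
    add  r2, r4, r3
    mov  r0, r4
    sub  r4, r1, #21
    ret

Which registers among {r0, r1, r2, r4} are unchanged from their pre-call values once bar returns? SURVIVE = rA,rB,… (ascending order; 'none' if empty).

prologue: push r2 → mem[0xdd]=0x40, sp=0xdd
body[0] add  r0, r1, #53 → r0=0xc8
body[1] add  r2, r4, r3 → r2=0xd7
body[2] mov  r0, r4 → r0=0xf2
body[3] sub  r4, r1, #21 → r4=0x7e
epilogue: pop r2=0x40, sp=0xde
r0: caller-saved, written=True
r1: callee-saved, written=False
r2: callee-saved, written=True
r4: caller-saved, written=True

SURVIVE = r1,r2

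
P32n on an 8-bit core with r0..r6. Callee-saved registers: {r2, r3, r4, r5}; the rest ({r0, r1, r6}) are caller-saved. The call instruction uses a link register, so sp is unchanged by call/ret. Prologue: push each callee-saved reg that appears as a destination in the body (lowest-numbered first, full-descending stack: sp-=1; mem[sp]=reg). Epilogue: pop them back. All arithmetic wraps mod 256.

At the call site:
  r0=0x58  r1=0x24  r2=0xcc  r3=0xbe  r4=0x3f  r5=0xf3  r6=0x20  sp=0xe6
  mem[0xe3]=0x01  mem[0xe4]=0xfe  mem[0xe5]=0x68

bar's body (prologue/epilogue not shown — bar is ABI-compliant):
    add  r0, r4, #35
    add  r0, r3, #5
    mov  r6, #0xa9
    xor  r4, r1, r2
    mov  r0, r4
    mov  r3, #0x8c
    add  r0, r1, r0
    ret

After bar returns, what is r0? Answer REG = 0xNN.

REG = 0x0c

prologue: push r3 → mem[0xe5]=0xbe, sp=0xe5
prologue: push r4 → mem[0xe4]=0x3f, sp=0xe4
body[0] add  r0, r4, #35 → r0=0x62
body[1] add  r0, r3, #5 → r0=0xc3
body[2] mov  r6, #0xa9 → r6=0xa9
body[3] xor  r4, r1, r2 → r4=0xe8
body[4] mov  r0, r4 → r0=0xe8
body[5] mov  r3, #0x8c → r3=0x8c
body[6] add  r0, r1, r0 → r0=0x0c
epilogue: pop r4=0x3f, sp=0xe5
epilogue: pop r3=0xbe, sp=0xe6
r0 is caller-saved → body value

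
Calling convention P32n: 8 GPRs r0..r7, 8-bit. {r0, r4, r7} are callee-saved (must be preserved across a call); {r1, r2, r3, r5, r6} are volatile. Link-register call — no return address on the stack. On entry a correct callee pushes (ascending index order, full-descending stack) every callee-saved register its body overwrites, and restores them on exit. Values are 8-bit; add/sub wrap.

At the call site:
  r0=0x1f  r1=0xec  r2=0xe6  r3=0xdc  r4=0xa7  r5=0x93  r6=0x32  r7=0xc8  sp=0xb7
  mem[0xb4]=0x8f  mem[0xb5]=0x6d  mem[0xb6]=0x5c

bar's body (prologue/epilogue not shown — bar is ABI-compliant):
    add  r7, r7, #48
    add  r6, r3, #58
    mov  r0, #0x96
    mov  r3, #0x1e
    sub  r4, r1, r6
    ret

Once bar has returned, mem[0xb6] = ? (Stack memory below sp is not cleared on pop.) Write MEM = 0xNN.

MEM = 0x1f

prologue: push r0 -> mem[0xb6]=0x1f, sp=0xb6
prologue: push r4 -> mem[0xb5]=0xa7, sp=0xb5
prologue: push r7 -> mem[0xb4]=0xc8, sp=0xb4
body[0] add  r7, r7, #48 -> r7=0xf8
body[1] add  r6, r3, #58 -> r6=0x16
body[2] mov  r0, #0x96 -> r0=0x96
body[3] mov  r3, #0x1e -> r3=0x1e
body[4] sub  r4, r1, r6 -> r4=0xd6
epilogue: pop r7=0xc8, sp=0xb5
epilogue: pop r4=0xa7, sp=0xb6
epilogue: pop r0=0x1f, sp=0xb7
prologue pushed ['r0', 'r4', 'r7'] at ['0xb6', '0xb5', '0xb4']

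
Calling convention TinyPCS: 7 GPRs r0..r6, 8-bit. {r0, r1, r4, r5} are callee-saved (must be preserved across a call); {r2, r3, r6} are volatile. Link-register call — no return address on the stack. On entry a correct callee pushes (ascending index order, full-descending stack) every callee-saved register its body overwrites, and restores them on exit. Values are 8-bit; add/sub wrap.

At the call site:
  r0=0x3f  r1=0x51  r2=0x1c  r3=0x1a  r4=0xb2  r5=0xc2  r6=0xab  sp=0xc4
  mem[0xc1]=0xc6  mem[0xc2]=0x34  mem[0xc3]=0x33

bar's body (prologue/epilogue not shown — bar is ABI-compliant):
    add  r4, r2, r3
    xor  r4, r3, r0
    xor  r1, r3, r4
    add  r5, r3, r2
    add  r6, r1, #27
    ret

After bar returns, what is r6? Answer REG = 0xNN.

prologue: push r1 -> mem[0xc3]=0x51, sp=0xc3
prologue: push r4 -> mem[0xc2]=0xb2, sp=0xc2
prologue: push r5 -> mem[0xc1]=0xc2, sp=0xc1
body[0] add  r4, r2, r3 -> r4=0x36
body[1] xor  r4, r3, r0 -> r4=0x25
body[2] xor  r1, r3, r4 -> r1=0x3f
body[3] add  r5, r3, r2 -> r5=0x36
body[4] add  r6, r1, #27 -> r6=0x5a
epilogue: pop r5=0xc2, sp=0xc2
epilogue: pop r4=0xb2, sp=0xc3
epilogue: pop r1=0x51, sp=0xc4
r6 is caller-saved -> body value

REG = 0x5a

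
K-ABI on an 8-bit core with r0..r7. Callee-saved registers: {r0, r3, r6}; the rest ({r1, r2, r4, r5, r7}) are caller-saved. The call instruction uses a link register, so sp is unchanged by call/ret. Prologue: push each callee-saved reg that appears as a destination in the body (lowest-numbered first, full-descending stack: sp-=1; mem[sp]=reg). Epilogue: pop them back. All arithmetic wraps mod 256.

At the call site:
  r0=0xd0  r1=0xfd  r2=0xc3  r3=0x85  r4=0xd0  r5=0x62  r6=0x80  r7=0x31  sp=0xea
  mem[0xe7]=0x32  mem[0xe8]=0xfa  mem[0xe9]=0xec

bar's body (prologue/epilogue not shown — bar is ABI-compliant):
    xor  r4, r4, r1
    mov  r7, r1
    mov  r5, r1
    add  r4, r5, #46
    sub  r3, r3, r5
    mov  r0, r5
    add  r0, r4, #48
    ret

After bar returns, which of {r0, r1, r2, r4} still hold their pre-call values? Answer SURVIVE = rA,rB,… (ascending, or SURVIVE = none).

SURVIVE = r0,r1,r2

prologue: push r0 → mem[0xe9]=0xd0, sp=0xe9
prologue: push r3 → mem[0xe8]=0x85, sp=0xe8
body[0] xor  r4, r4, r1 → r4=0x2d
body[1] mov  r7, r1 → r7=0xfd
body[2] mov  r5, r1 → r5=0xfd
body[3] add  r4, r5, #46 → r4=0x2b
body[4] sub  r3, r3, r5 → r3=0x88
body[5] mov  r0, r5 → r0=0xfd
body[6] add  r0, r4, #48 → r0=0x5b
epilogue: pop r3=0x85, sp=0xe9
epilogue: pop r0=0xd0, sp=0xea
r0: callee-saved, written=True
r1: caller-saved, written=False
r2: caller-saved, written=False
r4: caller-saved, written=True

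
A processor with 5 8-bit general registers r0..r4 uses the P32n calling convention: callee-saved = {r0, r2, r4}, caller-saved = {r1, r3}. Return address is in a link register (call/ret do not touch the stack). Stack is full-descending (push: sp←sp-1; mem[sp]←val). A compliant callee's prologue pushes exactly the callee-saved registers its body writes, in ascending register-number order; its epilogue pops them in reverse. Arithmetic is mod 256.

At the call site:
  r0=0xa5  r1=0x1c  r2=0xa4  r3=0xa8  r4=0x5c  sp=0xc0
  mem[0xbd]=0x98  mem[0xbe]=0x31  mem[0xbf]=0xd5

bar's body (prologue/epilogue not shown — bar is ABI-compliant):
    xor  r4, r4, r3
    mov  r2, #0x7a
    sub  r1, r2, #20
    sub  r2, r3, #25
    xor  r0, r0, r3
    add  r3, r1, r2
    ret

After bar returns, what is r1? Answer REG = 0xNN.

REG = 0x66

prologue: push r0 → mem[0xbf]=0xa5, sp=0xbf
prologue: push r2 → mem[0xbe]=0xa4, sp=0xbe
prologue: push r4 → mem[0xbd]=0x5c, sp=0xbd
body[0] xor  r4, r4, r3 → r4=0xf4
body[1] mov  r2, #0x7a → r2=0x7a
body[2] sub  r1, r2, #20 → r1=0x66
body[3] sub  r2, r3, #25 → r2=0x8f
body[4] xor  r0, r0, r3 → r0=0x0d
body[5] add  r3, r1, r2 → r3=0xf5
epilogue: pop r4=0x5c, sp=0xbe
epilogue: pop r2=0xa4, sp=0xbf
epilogue: pop r0=0xa5, sp=0xc0
r1 is caller-saved → body value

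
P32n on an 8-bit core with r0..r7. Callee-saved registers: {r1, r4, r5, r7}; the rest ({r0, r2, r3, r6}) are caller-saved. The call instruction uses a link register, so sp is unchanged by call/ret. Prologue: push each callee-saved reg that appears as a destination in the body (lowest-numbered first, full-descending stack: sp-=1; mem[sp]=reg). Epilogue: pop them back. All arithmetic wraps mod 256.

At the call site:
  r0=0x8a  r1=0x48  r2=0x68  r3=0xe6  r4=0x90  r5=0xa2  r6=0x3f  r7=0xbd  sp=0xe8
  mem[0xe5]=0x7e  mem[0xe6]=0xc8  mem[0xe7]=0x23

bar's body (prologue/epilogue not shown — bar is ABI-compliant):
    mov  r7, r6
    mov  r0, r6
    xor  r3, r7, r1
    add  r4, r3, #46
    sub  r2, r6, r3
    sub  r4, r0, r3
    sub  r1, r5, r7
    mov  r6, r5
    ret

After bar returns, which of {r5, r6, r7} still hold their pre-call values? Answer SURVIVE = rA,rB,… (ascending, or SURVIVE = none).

SURVIVE = r5,r7

prologue: push r1 → mem[0xe7]=0x48, sp=0xe7
prologue: push r4 → mem[0xe6]=0x90, sp=0xe6
prologue: push r7 → mem[0xe5]=0xbd, sp=0xe5
body[0] mov  r7, r6 → r7=0x3f
body[1] mov  r0, r6 → r0=0x3f
body[2] xor  r3, r7, r1 → r3=0x77
body[3] add  r4, r3, #46 → r4=0xa5
body[4] sub  r2, r6, r3 → r2=0xc8
body[5] sub  r4, r0, r3 → r4=0xc8
body[6] sub  r1, r5, r7 → r1=0x63
body[7] mov  r6, r5 → r6=0xa2
epilogue: pop r7=0xbd, sp=0xe6
epilogue: pop r4=0x90, sp=0xe7
epilogue: pop r1=0x48, sp=0xe8
r5: callee-saved, written=False
r6: caller-saved, written=True
r7: callee-saved, written=True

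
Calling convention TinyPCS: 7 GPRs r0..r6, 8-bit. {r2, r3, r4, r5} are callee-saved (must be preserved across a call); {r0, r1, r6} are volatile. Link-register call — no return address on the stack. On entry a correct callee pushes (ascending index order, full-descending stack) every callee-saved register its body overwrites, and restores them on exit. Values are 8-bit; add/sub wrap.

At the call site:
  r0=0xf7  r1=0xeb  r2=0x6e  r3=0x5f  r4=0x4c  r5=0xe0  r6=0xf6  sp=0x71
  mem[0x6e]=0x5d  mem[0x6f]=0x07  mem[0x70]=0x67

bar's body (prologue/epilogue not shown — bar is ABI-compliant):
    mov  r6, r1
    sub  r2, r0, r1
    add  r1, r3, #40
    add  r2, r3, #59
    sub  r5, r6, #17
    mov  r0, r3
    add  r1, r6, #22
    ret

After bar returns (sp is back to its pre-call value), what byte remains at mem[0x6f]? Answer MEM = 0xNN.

prologue: push r2 -> mem[0x70]=0x6e, sp=0x70
prologue: push r5 -> mem[0x6f]=0xe0, sp=0x6f
body[0] mov  r6, r1 -> r6=0xeb
body[1] sub  r2, r0, r1 -> r2=0x0c
body[2] add  r1, r3, #40 -> r1=0x87
body[3] add  r2, r3, #59 -> r2=0x9a
body[4] sub  r5, r6, #17 -> r5=0xda
body[5] mov  r0, r3 -> r0=0x5f
body[6] add  r1, r6, #22 -> r1=0x01
epilogue: pop r5=0xe0, sp=0x70
epilogue: pop r2=0x6e, sp=0x71
prologue pushed ['r2', 'r5'] at ['0x70', '0x6f']

MEM = 0xe0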